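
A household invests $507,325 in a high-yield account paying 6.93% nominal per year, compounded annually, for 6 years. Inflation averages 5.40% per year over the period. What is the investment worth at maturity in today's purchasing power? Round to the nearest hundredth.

Nominal value at maturity: $507,325 × (1 + 6.93%)^6 ≈ $758,374.40.
Price-level factor over 6 years: (1 + 5.40%)^6 ≈ 1.3710196056.
Dividing the nominal maturity value by the price-level factor gives the value in today's money.

$553,146.28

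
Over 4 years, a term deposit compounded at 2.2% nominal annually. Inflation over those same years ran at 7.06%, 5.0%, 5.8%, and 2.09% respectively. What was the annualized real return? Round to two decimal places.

Cumulative inflation factor: 1.0706 × 1.050 × 1.058 × 1.0209 ≈ 1.21419.
Nominal growth factor: 1.09095. Real growth factor = 1.09095 / 1.21419 ≈ 0.89850.
Annualized: 0.89850^(1/4) − 1 ≈ -0.02640.

-2.64%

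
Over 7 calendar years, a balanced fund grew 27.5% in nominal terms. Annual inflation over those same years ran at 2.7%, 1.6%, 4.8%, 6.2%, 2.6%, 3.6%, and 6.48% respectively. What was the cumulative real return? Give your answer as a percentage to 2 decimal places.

-3.00%

Cumulative inflation factor: 1.027 × 1.016 × 1.048 × 1.062 × 1.026 × 1.036 × 1.0648 ≈ 1.31439.
Nominal growth factor: 1.27500. Real growth factor = 1.27500 / 1.31439 ≈ 0.97003.
Total real return ≈ -2.9970%.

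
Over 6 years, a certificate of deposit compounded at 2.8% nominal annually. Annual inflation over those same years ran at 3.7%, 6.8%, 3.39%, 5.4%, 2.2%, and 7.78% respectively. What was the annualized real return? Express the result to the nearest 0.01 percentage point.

Cumulative inflation factor: 1.037 × 1.068 × 1.0339 × 1.054 × 1.022 × 1.0778 ≈ 1.32941.
Nominal growth factor: 1.18021. Real growth factor = 1.18021 / 1.32941 ≈ 0.88777.
Annualized: 0.88777^(1/6) − 1 ≈ -0.01964.

-1.96%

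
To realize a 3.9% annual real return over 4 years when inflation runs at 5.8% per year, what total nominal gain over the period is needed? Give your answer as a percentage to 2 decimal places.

46.02%

Required annual nominal rate: (1+3.9%)(1+5.8%) − 1 = 9.9262%.
Cumulative over 4 years: (1 + 0.099262)^4 − 1 ≈ 0.46017.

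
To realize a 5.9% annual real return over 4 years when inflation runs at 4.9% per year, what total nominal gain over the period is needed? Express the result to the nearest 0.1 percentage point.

Required annual nominal rate: (1+5.9%)(1+4.9%) − 1 = 11.0891%.
Cumulative over 4 years: (1 + 0.110891)^4 − 1 ≈ 0.52295.

52.3%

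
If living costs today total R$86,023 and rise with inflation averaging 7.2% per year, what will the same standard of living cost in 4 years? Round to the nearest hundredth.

R$113,604.03

Cumulative price-level factor: (1+7.2%)^4 ≈ 1.3206238659.
The nominal amount required is R$86,023 scaled up by that factor.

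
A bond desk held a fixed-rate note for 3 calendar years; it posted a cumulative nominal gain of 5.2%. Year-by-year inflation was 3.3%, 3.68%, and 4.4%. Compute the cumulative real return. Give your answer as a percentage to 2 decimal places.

Cumulative inflation factor: 1.033 × 1.0368 × 1.044 ≈ 1.11814.
Nominal growth factor: 1.05200. Real growth factor = 1.05200 / 1.11814 ≈ 0.94085.
Total real return ≈ -5.9151%.

-5.92%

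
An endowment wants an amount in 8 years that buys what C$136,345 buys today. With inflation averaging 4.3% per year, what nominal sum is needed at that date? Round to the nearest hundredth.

Cumulative price-level factor: (1+4.3%)^8 ≈ 1.4004721197.
Multiplying C$136,345 by the price-level factor gives the future nominal sum.

C$190,947.37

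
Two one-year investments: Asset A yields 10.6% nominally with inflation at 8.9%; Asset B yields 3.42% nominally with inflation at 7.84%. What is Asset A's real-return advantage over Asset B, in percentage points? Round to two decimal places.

5.66

Asset A real return: 1.106/1.089 − 1 = 1.561%.
Asset B real return: 1.0342/1.0784 − 1 = -4.099%.
Difference: 1.561 − (-4.099) = 5.660 pp.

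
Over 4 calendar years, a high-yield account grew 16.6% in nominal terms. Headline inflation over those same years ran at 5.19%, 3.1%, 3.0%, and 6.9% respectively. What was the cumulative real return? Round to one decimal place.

-2.4%

Cumulative inflation factor: 1.0519 × 1.031 × 1.030 × 1.069 ≈ 1.19412.
Nominal growth factor: 1.16600. Real growth factor = 1.16600 / 1.19412 ≈ 0.97645.
Total real return ≈ -2.3549%.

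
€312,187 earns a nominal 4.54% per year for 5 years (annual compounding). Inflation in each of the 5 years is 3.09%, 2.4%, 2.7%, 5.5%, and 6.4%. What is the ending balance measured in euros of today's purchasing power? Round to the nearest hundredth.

€320,292.13

Nominal value at maturity: €312,187 × (1 + 4.54%)^5 ≈ €389,786.95.
Price-level factor over 5 years: 1.0309 × 1.024 × 1.027 × 1.055 × 1.064 ≈ 1.2169732367.
Dividing the nominal maturity value by the price-level factor gives the value in today's money.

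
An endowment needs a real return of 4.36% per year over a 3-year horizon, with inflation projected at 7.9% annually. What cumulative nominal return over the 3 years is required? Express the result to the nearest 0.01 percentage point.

Required annual nominal rate: (1+4.36%)(1+7.9%) − 1 = 12.60444%.
Cumulative over 3 years: (1 + 0.1260444)^3 − 1 ≈ 0.42780.

42.78%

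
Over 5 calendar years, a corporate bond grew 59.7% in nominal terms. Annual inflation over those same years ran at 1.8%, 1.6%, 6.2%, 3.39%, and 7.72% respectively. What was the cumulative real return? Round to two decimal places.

30.55%

Cumulative inflation factor: 1.018 × 1.016 × 1.062 × 1.0339 × 1.0772 ≈ 1.22332.
Nominal growth factor: 1.59700. Real growth factor = 1.59700 / 1.22332 ≈ 1.30546.
Total real return ≈ 30.5461%.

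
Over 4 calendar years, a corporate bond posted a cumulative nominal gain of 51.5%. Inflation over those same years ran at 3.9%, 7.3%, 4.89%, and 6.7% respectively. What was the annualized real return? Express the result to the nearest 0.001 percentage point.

4.972%

Cumulative inflation factor: 1.039 × 1.073 × 1.0489 × 1.067 ≈ 1.24771.
Nominal growth factor: 1.51500. Real growth factor = 1.51500 / 1.24771 ≈ 1.21422.
Annualized: 1.21422^(1/4) − 1 ≈ 0.04972.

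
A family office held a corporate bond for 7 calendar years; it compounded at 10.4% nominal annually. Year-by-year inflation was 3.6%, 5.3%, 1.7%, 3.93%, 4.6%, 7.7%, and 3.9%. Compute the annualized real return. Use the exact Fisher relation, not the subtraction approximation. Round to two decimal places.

Cumulative inflation factor: 1.036 × 1.053 × 1.017 × 1.0393 × 1.046 × 1.077 × 1.039 ≈ 1.34962.
Nominal growth factor: 1.99887. Real growth factor = 1.99887 / 1.34962 ≈ 1.48105.
Annualized: 1.48105^(1/7) − 1 ≈ 0.05771.

5.77%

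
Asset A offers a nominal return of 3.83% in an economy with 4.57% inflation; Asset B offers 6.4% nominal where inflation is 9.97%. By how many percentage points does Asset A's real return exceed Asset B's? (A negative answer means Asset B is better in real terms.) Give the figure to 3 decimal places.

Asset A real return: 1.0383/1.0457 − 1 = -0.7077%.
Asset B real return: 1.064/1.0997 − 1 = -3.2463%.
Difference: -0.7077 − (-3.2463) = 2.5386 pp.

2.539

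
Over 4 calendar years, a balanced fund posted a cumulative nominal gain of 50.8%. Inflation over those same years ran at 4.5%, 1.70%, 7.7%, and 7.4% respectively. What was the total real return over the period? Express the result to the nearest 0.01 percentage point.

22.67%

Cumulative inflation factor: 1.045 × 1.0170 × 1.077 × 1.074 ≈ 1.22930.
Nominal growth factor: 1.50800. Real growth factor = 1.50800 / 1.22930 ≈ 1.22672.
Total real return ≈ 22.6716%.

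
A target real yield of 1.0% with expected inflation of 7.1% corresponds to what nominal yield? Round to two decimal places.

By the Fisher equation, 1 + r_nom = (1 + 1.0%)(1 + 7.1%) = 1.010 × 1.071 = 1.08171.
So r_nom = 8.171%.

8.17%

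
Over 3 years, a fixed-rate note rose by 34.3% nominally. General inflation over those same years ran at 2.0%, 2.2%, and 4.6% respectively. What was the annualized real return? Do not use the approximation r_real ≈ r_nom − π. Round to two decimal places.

7.19%

Cumulative inflation factor: 1.020 × 1.022 × 1.046 ≈ 1.09039.
Nominal growth factor: 1.34300. Real growth factor = 1.34300 / 1.09039 ≈ 1.23167.
Annualized: 1.23167^(1/3) − 1 ≈ 0.07193.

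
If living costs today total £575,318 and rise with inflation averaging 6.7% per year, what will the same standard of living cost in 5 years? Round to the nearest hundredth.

£795,664.64

Cumulative price-level factor: (1+6.7%)^5 ≈ 1.3829997357.
Multiplying £575,318 by the price-level factor gives the future nominal sum.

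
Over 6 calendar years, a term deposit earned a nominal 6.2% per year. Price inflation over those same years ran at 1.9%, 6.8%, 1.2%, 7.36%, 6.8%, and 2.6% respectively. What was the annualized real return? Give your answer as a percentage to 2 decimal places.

1.71%

Cumulative inflation factor: 1.019 × 1.068 × 1.012 × 1.0736 × 1.068 × 1.026 ≈ 1.29565.
Nominal growth factor: 1.43465. Real growth factor = 1.43465 / 1.29565 ≈ 1.10729.
Annualized: 1.10729^(1/6) − 1 ≈ 0.01713.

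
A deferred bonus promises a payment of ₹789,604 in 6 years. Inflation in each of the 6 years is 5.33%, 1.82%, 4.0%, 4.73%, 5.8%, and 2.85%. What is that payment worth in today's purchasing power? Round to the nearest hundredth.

₹621,197.58

Price-level factor over 6 years: 1.0533 × 1.0182 × 1.040 × 1.0473 × 1.058 × 1.0285 ≈ 1.2710996041.
Purchasing power today: ₹789,604 divided by that factor.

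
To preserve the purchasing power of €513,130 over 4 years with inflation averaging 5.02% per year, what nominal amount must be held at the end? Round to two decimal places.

€624,188.07

Cumulative price-level factor: (1+5.02%)^4 ≈ 1.2164326146.
The nominal amount required is €513,130 scaled up by that factor.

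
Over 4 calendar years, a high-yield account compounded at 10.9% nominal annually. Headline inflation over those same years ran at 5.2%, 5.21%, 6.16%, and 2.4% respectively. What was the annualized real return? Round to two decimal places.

5.89%

Cumulative inflation factor: 1.052 × 1.0521 × 1.0616 × 1.024 ≈ 1.20319.
Nominal growth factor: 1.51261. Real growth factor = 1.51261 / 1.20319 ≈ 1.25717.
Annualized: 1.25717^(1/4) − 1 ≈ 0.05888.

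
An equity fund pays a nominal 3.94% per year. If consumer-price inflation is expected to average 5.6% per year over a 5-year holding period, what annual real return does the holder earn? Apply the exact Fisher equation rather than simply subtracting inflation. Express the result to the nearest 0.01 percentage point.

With constant rates the annual real return is the same each year: (1+3.94%)/(1+5.6%) − 1 = -0.01572.

-1.57%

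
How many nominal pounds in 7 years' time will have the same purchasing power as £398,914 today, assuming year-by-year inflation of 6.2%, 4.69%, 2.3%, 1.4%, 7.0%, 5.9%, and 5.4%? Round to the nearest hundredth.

£549,468.67

Cumulative price-level factor: 1.062 × 1.0469 × 1.023 × 1.014 × 1.070 × 1.059 × 1.054 ≈ 1.3774113393.
Multiplying £398,914 by the price-level factor gives the future nominal sum.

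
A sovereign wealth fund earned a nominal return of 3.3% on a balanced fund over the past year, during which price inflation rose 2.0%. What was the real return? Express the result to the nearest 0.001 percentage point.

Real return via the Fisher equation: (1 + 3.3%)/(1 + 2.0%) − 1 = 1.033/1.020 − 1 ≈ 0.01275.

1.275%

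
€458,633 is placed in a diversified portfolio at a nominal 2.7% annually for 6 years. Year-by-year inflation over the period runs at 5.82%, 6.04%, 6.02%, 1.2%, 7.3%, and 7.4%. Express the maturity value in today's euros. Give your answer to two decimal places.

Nominal value at maturity: €458,633 × (1 + 2.7%)^6 ≈ €538,130.94.
Price-level factor over 6 years: 1.0582 × 1.0604 × 1.0602 × 1.012 × 1.073 × 1.074 ≈ 1.3874258824.
The maturity value deflated by that factor is the answer in today's purchasing power.

€387,862.84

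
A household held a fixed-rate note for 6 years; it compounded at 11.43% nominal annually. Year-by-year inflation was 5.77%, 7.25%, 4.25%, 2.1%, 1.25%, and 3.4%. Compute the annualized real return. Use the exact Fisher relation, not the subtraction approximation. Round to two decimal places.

Cumulative inflation factor: 1.0577 × 1.0725 × 1.0425 × 1.021 × 1.0125 × 1.034 ≈ 1.26409.
Nominal growth factor: 1.91431. Real growth factor = 1.91431 / 1.26409 ≈ 1.51438.
Annualized: 1.51438^(1/6) − 1 ≈ 0.07162.

7.16%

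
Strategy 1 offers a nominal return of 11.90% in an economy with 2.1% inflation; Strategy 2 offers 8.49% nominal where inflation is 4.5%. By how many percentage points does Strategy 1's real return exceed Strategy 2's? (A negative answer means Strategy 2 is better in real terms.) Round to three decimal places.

Strategy 1 real return: 1.1190/1.021 − 1 = 9.5984%.
Strategy 2 real return: 1.0849/1.045 − 1 = 3.8182%.
Difference: 9.5984 − 3.8182 = 5.7802 pp.

5.780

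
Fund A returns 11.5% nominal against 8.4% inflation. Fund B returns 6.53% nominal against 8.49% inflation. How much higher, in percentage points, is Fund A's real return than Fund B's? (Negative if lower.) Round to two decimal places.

4.67

Fund A real return: 1.115/1.084 − 1 = 2.860%.
Fund B real return: 1.0653/1.0849 − 1 = -1.807%.
Difference: 2.860 − (-1.807) = 4.667 pp.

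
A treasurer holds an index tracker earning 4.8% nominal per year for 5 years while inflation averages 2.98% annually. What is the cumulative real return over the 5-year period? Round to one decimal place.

9.2%

The annual real rate is (1+4.8%)/(1+2.98%) − 1 = 1.7673%.
Compounded over 5 years: (1 + 0.017673)^5 − 1 ≈ 0.09155.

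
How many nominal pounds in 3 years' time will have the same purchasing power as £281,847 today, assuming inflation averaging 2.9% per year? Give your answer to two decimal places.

Cumulative price-level factor: (1+2.9%)^3 = 1.089547389.
The nominal amount required is £281,847 scaled up by that factor.

£307,085.66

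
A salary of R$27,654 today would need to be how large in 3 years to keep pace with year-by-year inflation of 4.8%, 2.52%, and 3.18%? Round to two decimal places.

Cumulative price-level factor: 1.048 × 1.0252 × 1.0318 ≈ 1.1085758253.
The nominal amount required is R$27,654 scaled up by that factor.

R$30,656.56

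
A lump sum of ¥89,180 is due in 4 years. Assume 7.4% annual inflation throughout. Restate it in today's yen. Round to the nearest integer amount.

¥67,027

Price-level factor over 4 years: (1 + 7.4%)^4 ≈ 1.3305068826.
Purchasing power today: ¥89,180 divided by that factor.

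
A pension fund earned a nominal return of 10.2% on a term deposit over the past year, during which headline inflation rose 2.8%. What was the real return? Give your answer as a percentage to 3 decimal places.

Real return via the Fisher equation: (1 + 10.2%)/(1 + 2.8%) − 1 = 1.102/1.028 − 1 ≈ 0.07198.

7.198%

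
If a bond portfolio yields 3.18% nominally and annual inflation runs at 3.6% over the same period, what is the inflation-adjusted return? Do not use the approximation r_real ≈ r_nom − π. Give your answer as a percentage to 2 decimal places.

Real return via the Fisher equation: (1 + 3.18%)/(1 + 3.6%) − 1 = 1.0318/1.036 − 1 ≈ -0.00405.

-0.41%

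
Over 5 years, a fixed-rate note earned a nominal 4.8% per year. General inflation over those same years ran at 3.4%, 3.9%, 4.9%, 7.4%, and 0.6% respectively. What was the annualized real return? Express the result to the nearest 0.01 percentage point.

Cumulative inflation factor: 1.034 × 1.039 × 1.049 × 1.074 × 1.006 ≈ 1.21763.
Nominal growth factor: 1.26417. Real growth factor = 1.26417 / 1.21763 ≈ 1.03823.
Annualized: 1.03823^(1/5) − 1 ≈ 0.00753.

0.75%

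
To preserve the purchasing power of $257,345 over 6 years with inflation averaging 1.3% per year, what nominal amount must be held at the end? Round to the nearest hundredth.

$278,081.70

Cumulative price-level factor: (1+1.3%)^6 ≈ 1.0805793706.
Multiplying $257,345 by the price-level factor gives the future nominal sum.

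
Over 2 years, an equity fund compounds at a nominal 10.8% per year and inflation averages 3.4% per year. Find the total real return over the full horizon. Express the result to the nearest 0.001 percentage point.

14.826%

The annual real rate is (1+10.8%)/(1+3.4%) − 1 = 7.1567%.
Compounded over 2 years: (1 + 0.071567)^2 − 1 ≈ 0.14826.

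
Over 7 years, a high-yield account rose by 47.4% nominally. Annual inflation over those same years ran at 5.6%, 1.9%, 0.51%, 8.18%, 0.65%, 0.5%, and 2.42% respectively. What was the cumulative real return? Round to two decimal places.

Cumulative inflation factor: 1.056 × 1.019 × 1.0051 × 1.0818 × 1.0065 × 1.005 × 1.0242 ≈ 1.21216.
Nominal growth factor: 1.47400. Real growth factor = 1.47400 / 1.21216 ≈ 1.21601.
Total real return ≈ 21.6014%.

21.60%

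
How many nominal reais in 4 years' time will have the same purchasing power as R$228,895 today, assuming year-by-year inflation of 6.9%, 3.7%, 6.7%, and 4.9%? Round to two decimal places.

Cumulative price-level factor: 1.069 × 1.037 × 1.067 × 1.049 ≈ 1.2407845275.
The nominal amount required is R$228,895 scaled up by that factor.

R$284,009.37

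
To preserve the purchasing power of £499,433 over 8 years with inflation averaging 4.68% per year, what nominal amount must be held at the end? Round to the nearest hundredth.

£720,090.28

Cumulative price-level factor: (1+4.68%)^8 ≈ 1.4418155721.
Multiplying £499,433 by the price-level factor gives the future nominal sum.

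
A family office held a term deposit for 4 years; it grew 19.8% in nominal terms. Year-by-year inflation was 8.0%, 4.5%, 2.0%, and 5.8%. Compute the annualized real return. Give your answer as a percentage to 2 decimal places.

Cumulative inflation factor: 1.080 × 1.045 × 1.020 × 1.058 ≈ 1.21794.
Nominal growth factor: 1.19800. Real growth factor = 1.19800 / 1.21794 ≈ 0.98363.
Annualized: 0.98363^(1/4) − 1 ≈ -0.00412.

-0.41%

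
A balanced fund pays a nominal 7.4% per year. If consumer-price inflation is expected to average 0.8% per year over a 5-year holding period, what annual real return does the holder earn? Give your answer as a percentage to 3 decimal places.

6.548%

With constant rates the annual real return is the same each year: (1+7.4%)/(1+0.8%) − 1 = 0.06548.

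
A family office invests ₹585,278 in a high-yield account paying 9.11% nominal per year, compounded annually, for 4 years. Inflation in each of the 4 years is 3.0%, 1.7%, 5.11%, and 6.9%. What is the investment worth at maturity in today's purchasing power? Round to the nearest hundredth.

Nominal value at maturity: ₹585,278 × (1 + 9.11%)^4 ≈ ₹829,507.70.
Price-level factor over 4 years: 1.030 × 1.017 × 1.0511 × 1.069 ≈ 1.1770093665.
The maturity value deflated by that factor is the answer in today's purchasing power.

₹704,758.79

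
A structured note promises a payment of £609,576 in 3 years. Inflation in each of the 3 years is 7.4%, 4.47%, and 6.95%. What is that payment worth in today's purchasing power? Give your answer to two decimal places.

£507,985.36

Price-level factor over 3 years: 1.074 × 1.0447 × 1.0695 = 1.1999873421.
Purchasing power today: £609,576 divided by that factor.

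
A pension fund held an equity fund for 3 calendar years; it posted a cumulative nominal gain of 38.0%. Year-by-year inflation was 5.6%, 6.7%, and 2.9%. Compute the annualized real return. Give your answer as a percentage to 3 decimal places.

Cumulative inflation factor: 1.056 × 1.067 × 1.029 ≈ 1.15943.
Nominal growth factor: 1.38000. Real growth factor = 1.38000 / 1.15943 ≈ 1.19024.
Annualized: 1.19024^(1/3) − 1 ≈ 0.05977.

5.977%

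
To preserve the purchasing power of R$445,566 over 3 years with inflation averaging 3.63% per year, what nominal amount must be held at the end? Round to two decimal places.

R$495,870.80

Cumulative price-level factor: (1+3.63%)^3 ≈ 1.1129009021.
The nominal amount required is R$445,566 scaled up by that factor.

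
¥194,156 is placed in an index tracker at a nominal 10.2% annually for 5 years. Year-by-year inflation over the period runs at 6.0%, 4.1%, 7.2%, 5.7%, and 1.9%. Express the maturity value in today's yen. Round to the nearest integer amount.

Nominal value at maturity: ¥194,156 × (1 + 10.2%)^5 ≈ ¥315,543.
Price-level factor over 5 years: 1.060 × 1.041 × 1.072 × 1.057 × 1.019 ≈ 1.2740913037.
The maturity value deflated by that factor is the answer in today's purchasing power.

¥247,661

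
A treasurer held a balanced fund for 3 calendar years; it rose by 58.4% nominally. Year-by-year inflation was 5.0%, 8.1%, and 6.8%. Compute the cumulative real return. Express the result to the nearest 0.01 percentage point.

30.67%

Cumulative inflation factor: 1.050 × 1.081 × 1.068 ≈ 1.21223.
Nominal growth factor: 1.58400. Real growth factor = 1.58400 / 1.21223 ≈ 1.30668.
Total real return ≈ 30.6679%.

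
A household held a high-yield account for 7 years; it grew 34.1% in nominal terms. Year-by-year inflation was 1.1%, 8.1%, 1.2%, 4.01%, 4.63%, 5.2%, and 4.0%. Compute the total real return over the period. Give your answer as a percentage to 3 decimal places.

Cumulative inflation factor: 1.011 × 1.081 × 1.012 × 1.0401 × 1.0463 × 1.052 × 1.040 ≈ 1.31685.
Nominal growth factor: 1.34100. Real growth factor = 1.34100 / 1.31685 ≈ 1.01834.
Total real return ≈ 1.8336%.

1.834%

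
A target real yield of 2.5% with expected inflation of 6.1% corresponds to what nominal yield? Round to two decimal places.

8.75%

By the Fisher equation, 1 + r_nom = (1 + 2.5%)(1 + 6.1%) = 1.025 × 1.061 = 1.087525.
So r_nom = 8.7525%.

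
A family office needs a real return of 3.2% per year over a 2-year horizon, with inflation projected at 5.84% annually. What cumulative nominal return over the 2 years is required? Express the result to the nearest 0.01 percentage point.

19.31%

Required annual nominal rate: (1+3.2%)(1+5.84%) − 1 = 9.22688%.
Cumulative over 2 years: (1 + 0.0922688)^2 − 1 ≈ 0.19305.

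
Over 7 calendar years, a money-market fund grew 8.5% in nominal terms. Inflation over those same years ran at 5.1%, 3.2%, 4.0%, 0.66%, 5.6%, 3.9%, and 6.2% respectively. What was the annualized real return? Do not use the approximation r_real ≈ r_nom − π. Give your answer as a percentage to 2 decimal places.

-2.79%

Cumulative inflation factor: 1.051 × 1.032 × 1.040 × 1.0066 × 1.056 × 1.039 × 1.062 ≈ 1.32305.
Nominal growth factor: 1.08500. Real growth factor = 1.08500 / 1.32305 ≈ 0.82007.
Annualized: 0.82007^(1/7) − 1 ≈ -0.02794.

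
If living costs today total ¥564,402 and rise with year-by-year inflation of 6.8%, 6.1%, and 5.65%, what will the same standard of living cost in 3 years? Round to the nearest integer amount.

Cumulative price-level factor: 1.068 × 1.061 × 1.0565 = 1.197170862.
The nominal amount required is ¥564,402 scaled up by that factor.

¥675,686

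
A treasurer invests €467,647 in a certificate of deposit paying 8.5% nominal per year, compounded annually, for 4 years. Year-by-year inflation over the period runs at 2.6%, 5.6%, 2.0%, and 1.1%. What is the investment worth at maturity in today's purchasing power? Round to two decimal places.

€580,062.11

Nominal value at maturity: €467,647 × (1 + 8.5%)^4 ≈ €648,092.66.
Price-level factor over 4 years: 1.026 × 1.056 × 1.020 × 1.011 ≈ 1.1172814963.
Dividing the nominal maturity value by the price-level factor gives the value in today's money.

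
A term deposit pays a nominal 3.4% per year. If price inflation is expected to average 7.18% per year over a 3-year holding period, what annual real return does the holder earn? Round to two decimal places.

-3.53%

With constant rates the annual real return is the same each year: (1+3.4%)/(1+7.18%) − 1 = -0.03527.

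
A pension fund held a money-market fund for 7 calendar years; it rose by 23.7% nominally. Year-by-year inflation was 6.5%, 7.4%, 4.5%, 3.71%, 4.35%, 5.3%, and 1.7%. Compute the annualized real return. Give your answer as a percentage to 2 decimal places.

-1.60%

Cumulative inflation factor: 1.065 × 1.074 × 1.045 × 1.0371 × 1.0435 × 1.053 × 1.017 ≈ 1.38526.
Nominal growth factor: 1.23700. Real growth factor = 1.23700 / 1.38526 ≈ 0.89297.
Annualized: 0.89297^(1/7) − 1 ≈ -0.01604.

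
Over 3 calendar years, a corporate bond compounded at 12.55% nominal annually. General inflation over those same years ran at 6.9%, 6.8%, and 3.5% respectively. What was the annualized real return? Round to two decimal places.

Cumulative inflation factor: 1.069 × 1.068 × 1.035 ≈ 1.18165.
Nominal growth factor: 1.42573. Real growth factor = 1.42573 / 1.18165 ≈ 1.20656.
Annualized: 1.20656^(1/3) − 1 ≈ 0.06459.

6.46%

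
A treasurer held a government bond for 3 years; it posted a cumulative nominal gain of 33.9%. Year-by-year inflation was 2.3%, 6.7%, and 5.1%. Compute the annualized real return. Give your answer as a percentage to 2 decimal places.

5.29%

Cumulative inflation factor: 1.023 × 1.067 × 1.051 ≈ 1.14721.
Nominal growth factor: 1.33900. Real growth factor = 1.33900 / 1.14721 ≈ 1.16718.
Annualized: 1.16718^(1/3) − 1 ≈ 0.05288.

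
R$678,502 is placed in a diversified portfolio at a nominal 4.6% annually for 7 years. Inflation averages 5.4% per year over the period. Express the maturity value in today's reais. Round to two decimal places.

Nominal value at maturity: R$678,502 × (1 + 4.6%)^7 ≈ R$929,550.36.
Price-level factor over 7 years: (1 + 5.4%)^7 ≈ 1.4450546643.
Dividing the nominal maturity value by the price-level factor gives the value in today's money.

R$643,263.11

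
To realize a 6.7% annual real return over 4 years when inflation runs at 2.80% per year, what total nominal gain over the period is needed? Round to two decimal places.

Required annual nominal rate: (1+6.7%)(1+2.80%) − 1 = 9.6876%.
Cumulative over 4 years: (1 + 0.096876)^4 − 1 ≈ 0.44754.

44.75%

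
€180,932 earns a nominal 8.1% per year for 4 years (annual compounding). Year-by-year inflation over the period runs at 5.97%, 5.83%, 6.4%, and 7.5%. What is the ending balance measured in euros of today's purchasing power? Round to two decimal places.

€192,608.89

Nominal value at maturity: €180,932 × (1 + 8.1%)^4 ≈ €247,068.94.
Price-level factor over 4 years: 1.0597 × 1.0583 × 1.064 × 1.075 ≈ 1.2827494073.
Dividing the nominal maturity value by the price-level factor gives the value in today's money.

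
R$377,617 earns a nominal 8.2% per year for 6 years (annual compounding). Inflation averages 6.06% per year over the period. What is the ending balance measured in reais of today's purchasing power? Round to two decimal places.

R$425,701.68

Nominal value at maturity: R$377,617 × (1 + 8.2%)^6 ≈ R$605,919.74.
Price-level factor over 6 years: (1 + 6.06%)^6 ≈ 1.4233435469.
Dividing the nominal maturity value by the price-level factor gives the value in today's money.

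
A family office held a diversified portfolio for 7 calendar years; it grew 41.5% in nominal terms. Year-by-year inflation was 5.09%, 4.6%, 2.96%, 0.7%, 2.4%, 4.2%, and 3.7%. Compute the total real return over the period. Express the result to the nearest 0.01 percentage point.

12.21%

Cumulative inflation factor: 1.0509 × 1.046 × 1.0296 × 1.007 × 1.024 × 1.042 × 1.037 ≈ 1.26107.
Nominal growth factor: 1.41500. Real growth factor = 1.41500 / 1.26107 ≈ 1.12207.
Total real return ≈ 12.2067%.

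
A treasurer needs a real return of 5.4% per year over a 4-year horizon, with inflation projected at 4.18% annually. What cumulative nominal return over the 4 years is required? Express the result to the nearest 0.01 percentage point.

Required annual nominal rate: (1+5.4%)(1+4.18%) − 1 = 9.80572%.
Cumulative over 4 years: (1 + 0.0980572)^4 − 1 ≈ 0.45378.

45.38%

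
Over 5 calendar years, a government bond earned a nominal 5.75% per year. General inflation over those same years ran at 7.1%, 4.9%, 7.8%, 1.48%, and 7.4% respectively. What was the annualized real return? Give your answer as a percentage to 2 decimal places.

Cumulative inflation factor: 1.071 × 1.049 × 1.078 × 1.0148 × 1.074 ≈ 1.31998.
Nominal growth factor: 1.32252. Real growth factor = 1.32252 / 1.31998 ≈ 1.00192.
Annualized: 1.00192^(1/5) − 1 ≈ 0.00038.

0.04%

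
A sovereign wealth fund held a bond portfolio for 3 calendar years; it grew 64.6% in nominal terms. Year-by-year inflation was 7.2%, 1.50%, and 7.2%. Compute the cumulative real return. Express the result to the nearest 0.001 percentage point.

Cumulative inflation factor: 1.072 × 1.0150 × 1.072 ≈ 1.16642.
Nominal growth factor: 1.64600. Real growth factor = 1.64600 / 1.16642 ≈ 1.41115.
Total real return ≈ 41.1153%.

41.115%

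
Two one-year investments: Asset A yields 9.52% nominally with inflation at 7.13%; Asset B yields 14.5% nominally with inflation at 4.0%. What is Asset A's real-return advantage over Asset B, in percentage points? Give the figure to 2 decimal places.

Asset A real return: 1.0952/1.0713 − 1 = 2.231%.
Asset B real return: 1.145/1.040 − 1 = 10.096%.
Difference: 2.231 − 10.096 = -7.865 pp.

-7.87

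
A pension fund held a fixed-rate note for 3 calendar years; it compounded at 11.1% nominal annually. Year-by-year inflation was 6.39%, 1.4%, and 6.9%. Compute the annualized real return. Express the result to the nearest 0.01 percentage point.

Cumulative inflation factor: 1.0639 × 1.014 × 1.069 ≈ 1.15323.
Nominal growth factor: 1.37133. Real growth factor = 1.37133 / 1.15323 ≈ 1.18912.
Annualized: 1.18912^(1/3) − 1 ≈ 0.05944.

5.94%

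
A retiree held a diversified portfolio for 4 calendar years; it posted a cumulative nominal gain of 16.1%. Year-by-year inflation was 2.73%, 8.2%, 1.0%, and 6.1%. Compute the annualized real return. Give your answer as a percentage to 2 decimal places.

Cumulative inflation factor: 1.0273 × 1.082 × 1.010 × 1.061 ≈ 1.19114.
Nominal growth factor: 1.16100. Real growth factor = 1.16100 / 1.19114 ≈ 0.97470.
Annualized: 0.97470^(1/4) − 1 ≈ -0.00639.

-0.64%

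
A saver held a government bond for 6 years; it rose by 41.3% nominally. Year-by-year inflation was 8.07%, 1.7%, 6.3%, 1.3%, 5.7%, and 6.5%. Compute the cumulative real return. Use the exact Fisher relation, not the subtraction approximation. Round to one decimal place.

Cumulative inflation factor: 1.0807 × 1.017 × 1.063 × 1.013 × 1.057 × 1.065 ≈ 1.33227.
Nominal growth factor: 1.41300. Real growth factor = 1.41300 / 1.33227 ≈ 1.06059.
Total real return ≈ 6.0593%.

6.1%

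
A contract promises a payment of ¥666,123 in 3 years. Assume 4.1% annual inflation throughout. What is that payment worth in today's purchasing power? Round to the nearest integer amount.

¥590,476

Price-level factor over 3 years: (1 + 4.1%)^3 = 1.128111921.
Purchasing power today: ¥666,123 divided by that factor.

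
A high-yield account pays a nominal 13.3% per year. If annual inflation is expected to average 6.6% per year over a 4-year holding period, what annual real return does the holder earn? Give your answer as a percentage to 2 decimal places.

With constant rates the annual real return is the same each year: (1+13.3%)/(1+6.6%) − 1 = 0.06285.

6.29%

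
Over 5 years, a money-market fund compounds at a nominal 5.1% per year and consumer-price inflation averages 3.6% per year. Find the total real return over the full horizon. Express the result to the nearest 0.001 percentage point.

7.452%

The annual real rate is (1+5.1%)/(1+3.6%) − 1 = 1.4479%.
Compounded over 5 years: (1 + 0.014479)^5 − 1 ≈ 0.07452.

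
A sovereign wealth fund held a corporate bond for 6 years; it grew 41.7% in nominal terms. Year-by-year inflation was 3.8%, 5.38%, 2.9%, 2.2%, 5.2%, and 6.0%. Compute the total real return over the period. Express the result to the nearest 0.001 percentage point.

10.465%

Cumulative inflation factor: 1.038 × 1.0538 × 1.029 × 1.022 × 1.052 × 1.060 ≈ 1.28275.
Nominal growth factor: 1.41700. Real growth factor = 1.41700 / 1.28275 ≈ 1.10465.
Total real return ≈ 10.4654%.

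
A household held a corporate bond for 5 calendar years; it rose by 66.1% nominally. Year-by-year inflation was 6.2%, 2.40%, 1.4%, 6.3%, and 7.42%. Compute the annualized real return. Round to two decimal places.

5.70%

Cumulative inflation factor: 1.062 × 1.0240 × 1.014 × 1.063 × 1.0742 ≈ 1.25916.
Nominal growth factor: 1.66100. Real growth factor = 1.66100 / 1.25916 ≈ 1.31913.
Annualized: 1.31913^(1/5) − 1 ≈ 0.05696.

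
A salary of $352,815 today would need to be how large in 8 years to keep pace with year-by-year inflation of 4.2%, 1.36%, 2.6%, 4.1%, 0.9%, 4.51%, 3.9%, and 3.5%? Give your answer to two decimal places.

Cumulative price-level factor: 1.042 × 1.0136 × 1.026 × 1.041 × 1.009 × 1.0451 × 1.039 × 1.035 ≈ 1.2791966767.
The nominal amount required is $352,815 scaled up by that factor.

$451,319.78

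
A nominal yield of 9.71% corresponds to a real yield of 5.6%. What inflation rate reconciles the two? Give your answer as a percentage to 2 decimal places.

From (1+r_nom) = (1+r_real)(1+π), we get 1+π = (1 + 9.71%)/(1 + 5.6%) = 1.0971/1.056 ≈ 1.03892.
So π ≈ 3.8920%.

3.89%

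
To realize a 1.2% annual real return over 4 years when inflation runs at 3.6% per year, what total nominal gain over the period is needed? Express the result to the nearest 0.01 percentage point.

Required annual nominal rate: (1+1.2%)(1+3.6%) − 1 = 4.8432%.
Cumulative over 4 years: (1 + 0.048432)^4 − 1 ≈ 0.20826.

20.83%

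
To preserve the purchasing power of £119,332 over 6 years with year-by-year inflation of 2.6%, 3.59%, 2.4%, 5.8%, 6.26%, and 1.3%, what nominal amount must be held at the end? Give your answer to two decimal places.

£147,906.41

Cumulative price-level factor: 1.026 × 1.0359 × 1.024 × 1.058 × 1.0626 × 1.013 ≈ 1.2394530346.
The nominal amount required is £119,332 scaled up by that factor.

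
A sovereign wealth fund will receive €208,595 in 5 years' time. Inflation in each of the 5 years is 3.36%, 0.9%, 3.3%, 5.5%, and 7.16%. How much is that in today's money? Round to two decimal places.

€171,267.41

Price-level factor over 5 years: 1.0336 × 1.009 × 1.033 × 1.055 × 1.0716 ≈ 1.2179491397.
Purchasing power today: €208,595 divided by that factor.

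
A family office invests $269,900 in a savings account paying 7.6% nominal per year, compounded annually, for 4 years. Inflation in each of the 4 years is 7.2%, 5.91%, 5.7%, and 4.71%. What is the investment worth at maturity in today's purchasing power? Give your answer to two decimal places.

Nominal value at maturity: $269,900 × (1 + 7.6%)^4 ≈ $361,786.18.
Price-level factor over 4 years: 1.072 × 1.0591 × 1.057 × 1.0471 ≈ 1.2565937644.
The maturity value deflated by that factor is the answer in today's purchasing power.

$287,910.21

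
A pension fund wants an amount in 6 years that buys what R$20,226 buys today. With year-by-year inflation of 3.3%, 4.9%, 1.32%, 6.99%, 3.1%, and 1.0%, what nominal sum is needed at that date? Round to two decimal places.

R$24,740.26

Cumulative price-level factor: 1.033 × 1.049 × 1.0132 × 1.0699 × 1.031 × 1.010 ≈ 1.2231908323.
The nominal amount required is R$20,226 scaled up by that factor.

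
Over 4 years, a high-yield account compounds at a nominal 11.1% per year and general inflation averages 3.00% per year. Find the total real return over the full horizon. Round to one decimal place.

35.4%

The annual real rate is (1+11.1%)/(1+3.00%) − 1 = 7.8641%.
Compounded over 4 years: (1 + 0.078641)^4 − 1 ≈ 0.35365.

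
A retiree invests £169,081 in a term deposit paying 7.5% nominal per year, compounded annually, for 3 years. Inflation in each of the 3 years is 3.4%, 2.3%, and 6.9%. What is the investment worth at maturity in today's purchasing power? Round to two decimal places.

£185,757.49

Nominal value at maturity: £169,081 × (1 + 7.5%)^3 ≈ £210,048.80.
Price-level factor over 3 years: 1.034 × 1.023 × 1.069 = 1.130768958.
The maturity value deflated by that factor is the answer in today's purchasing power.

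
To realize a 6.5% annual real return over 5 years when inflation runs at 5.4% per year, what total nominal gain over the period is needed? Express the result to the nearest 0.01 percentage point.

Required annual nominal rate: (1+6.5%)(1+5.4%) − 1 = 12.251%.
Cumulative over 5 years: (1 + 0.12251)^5 − 1 ≈ 0.78218.

78.22%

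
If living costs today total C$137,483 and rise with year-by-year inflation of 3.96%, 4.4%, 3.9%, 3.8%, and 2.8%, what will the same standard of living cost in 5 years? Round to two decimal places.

C$165,432.86

Cumulative price-level factor: 1.0396 × 1.044 × 1.039 × 1.038 × 1.028 ≈ 1.2032968650.
Multiplying C$137,483 by the price-level factor gives the future nominal sum.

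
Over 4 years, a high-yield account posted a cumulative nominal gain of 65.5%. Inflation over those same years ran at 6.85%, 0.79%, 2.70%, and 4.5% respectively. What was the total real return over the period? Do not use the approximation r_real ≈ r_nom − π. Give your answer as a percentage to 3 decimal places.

Cumulative inflation factor: 1.0685 × 1.0079 × 1.0270 × 1.045 ≈ 1.15579.
Nominal growth factor: 1.65500. Real growth factor = 1.65500 / 1.15579 ≈ 1.43192.
Total real return ≈ 43.1922%.

43.192%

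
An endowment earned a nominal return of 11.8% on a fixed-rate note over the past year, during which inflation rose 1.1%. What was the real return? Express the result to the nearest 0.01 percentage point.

10.58%

Real return via the Fisher equation: (1 + 11.8%)/(1 + 1.1%) − 1 = 1.118/1.011 − 1 ≈ 0.10584.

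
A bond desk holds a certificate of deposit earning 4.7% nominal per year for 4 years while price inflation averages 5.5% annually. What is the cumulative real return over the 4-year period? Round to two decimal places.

The annual real rate is (1+4.7%)/(1+5.5%) − 1 = -0.7583%.
Compounded over 4 years: (1 + -0.007583)^4 − 1 ≈ -0.02999.

-3.00%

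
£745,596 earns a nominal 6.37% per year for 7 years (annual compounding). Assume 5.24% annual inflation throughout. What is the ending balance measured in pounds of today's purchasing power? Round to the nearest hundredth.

£803,473.96

Nominal value at maturity: £745,596 × (1 + 6.37%)^7 ≈ £1,148,782.16.
Price-level factor over 7 years: (1 + 5.24%)^7 ≈ 1.4297689979.
The maturity value deflated by that factor is the answer in today's purchasing power.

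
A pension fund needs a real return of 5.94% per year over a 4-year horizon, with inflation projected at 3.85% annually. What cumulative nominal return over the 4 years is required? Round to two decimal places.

Required annual nominal rate: (1+5.94%)(1+3.85%) − 1 = 10.01869%.
Cumulative over 4 years: (1 + 0.1001869)^4 − 1 ≈ 0.46510.

46.51%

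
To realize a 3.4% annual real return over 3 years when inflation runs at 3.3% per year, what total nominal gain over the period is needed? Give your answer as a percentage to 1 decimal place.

21.9%

Required annual nominal rate: (1+3.4%)(1+3.3%) − 1 = 6.8122%.
Cumulative over 3 years: (1 + 0.068122)^3 − 1 ≈ 0.21860.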